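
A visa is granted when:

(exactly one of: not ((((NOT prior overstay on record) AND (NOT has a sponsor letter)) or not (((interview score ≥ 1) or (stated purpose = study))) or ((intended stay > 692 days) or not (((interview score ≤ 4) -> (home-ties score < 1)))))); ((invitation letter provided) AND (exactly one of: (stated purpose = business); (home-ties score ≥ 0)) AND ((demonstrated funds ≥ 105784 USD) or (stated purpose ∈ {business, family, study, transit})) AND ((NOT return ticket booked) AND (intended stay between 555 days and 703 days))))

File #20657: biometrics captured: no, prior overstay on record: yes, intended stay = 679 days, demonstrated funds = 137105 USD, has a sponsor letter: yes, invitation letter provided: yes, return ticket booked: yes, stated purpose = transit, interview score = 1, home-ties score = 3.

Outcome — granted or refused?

Atomic conditions:
  NOT prior overstay on record: yes → false
  NOT has a sponsor letter: yes → false
  interview score ≥ 1: 1 ≥ 1 is true
  stated purpose = study: transit == study is false
  intended stay > 692 days: 679 > 692 is false
  interview score ≤ 4: 1 ≤ 4 is true
  home-ties score < 1: 3 < 1 is false
  invitation letter provided: yes → true
  stated purpose = business: transit == business is false
  home-ties score ≥ 0: 3 ≥ 0 is true
  demonstrated funds ≥ 105784 USD: 137105 ≥ 105784 is true
  stated purpose ∈ {business, family, study, transit}: transit is in the set → true
  NOT return ticket booked: yes → false
  intended stay between 555 days and 703 days: 679 in [555, 703] is true
Combine:
[1.1.1] false AND false = false
[1.1.2.1] true OR false = true
[1.1.2] NOT true = false
[1.1.3.2.1] true → false = false
[1.1.3.2] NOT false = true
[1.1.3] false OR true = true
[1.1] false OR false OR true = true
[1] NOT true = false
[2.2] exactly-one(false, true) = true
[2.3] true OR true = true
[2.4] false AND true = false
[2] true AND true AND true AND false = false
[root] exactly-one(false, false) = false
Overall: false → refused

Refused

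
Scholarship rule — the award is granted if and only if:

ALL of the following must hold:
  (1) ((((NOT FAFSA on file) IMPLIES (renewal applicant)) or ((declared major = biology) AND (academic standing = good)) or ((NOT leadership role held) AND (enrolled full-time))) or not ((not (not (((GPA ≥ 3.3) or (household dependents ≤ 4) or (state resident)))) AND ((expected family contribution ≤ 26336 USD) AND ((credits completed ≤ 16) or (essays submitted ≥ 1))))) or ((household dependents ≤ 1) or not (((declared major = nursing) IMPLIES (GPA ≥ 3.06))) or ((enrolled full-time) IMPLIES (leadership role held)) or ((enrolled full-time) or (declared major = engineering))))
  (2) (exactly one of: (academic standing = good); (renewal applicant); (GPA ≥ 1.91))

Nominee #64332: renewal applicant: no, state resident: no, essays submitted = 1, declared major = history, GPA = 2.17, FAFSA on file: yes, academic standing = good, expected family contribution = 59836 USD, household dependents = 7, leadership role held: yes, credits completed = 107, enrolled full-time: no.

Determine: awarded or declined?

Declined

Atomic conditions:
  NOT FAFSA on file: yes → false
  renewal applicant: no → false
  declared major = biology: history == biology is false
  academic standing = good: good == good is true
  NOT leadership role held: yes → false
  enrolled full-time: no → false
  GPA ≥ 3.3: 2.17 ≥ 3.3 is false
  household dependents ≤ 4: 7 ≤ 4 is false
  state resident: no → false
  expected family contribution ≤ 26336 USD: 59836 ≤ 26336 is false
  credits completed ≤ 16: 107 ≤ 16 is false
  essays submitted ≥ 1: 1 ≥ 1 is true
  household dependents ≤ 1: 7 ≤ 1 is false
  declared major = nursing: history == nursing is false
  GPA ≥ 3.06: 2.17 ≥ 3.06 is false
  leadership role held: yes → true
  declared major = engineering: history == engineering is false
  GPA ≥ 1.91: 2.17 ≥ 1.91 is true
Combine:
[1.1.1] false → false (antecedent false ⇒ implication holds) = true
[1.1.2] false AND true = false
[1.1.3] false AND false = false
[1.1] true OR false OR false = true
[1.2.1.1.1.1] false OR false OR false = false
[1.2.1.1.1] NOT false = true
[1.2.1.1] NOT true = false
[1.2.1.2.2] false OR true = true
[1.2.1.2] false AND true = false
[1.2.1] false AND false = false
[1.2] NOT false = true
[1.3.2.1] false → false (antecedent false ⇒ implication holds) = true
[1.3.2] NOT true = false
[1.3.3] false → true (antecedent false ⇒ implication holds) = true
[1.3.4] false OR false = false
[1.3] false OR false OR true OR false = true
[1] true OR true OR true = true
[2] exactly-one(true, false, true) = false
[root] true AND false = false
Overall: false → declined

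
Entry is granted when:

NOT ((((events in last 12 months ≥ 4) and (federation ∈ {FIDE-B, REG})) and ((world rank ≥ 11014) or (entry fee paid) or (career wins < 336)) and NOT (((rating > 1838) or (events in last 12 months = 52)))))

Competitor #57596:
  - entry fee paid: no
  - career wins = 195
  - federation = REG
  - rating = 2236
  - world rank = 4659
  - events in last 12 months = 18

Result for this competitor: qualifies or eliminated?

Atomic conditions:
  events in last 12 months ≥ 4: 18 ≥ 4 is true
  federation ∈ {FIDE-B, REG}: REG is in the set → true
  world rank ≥ 11014: 4659 ≥ 11014 is false
  entry fee paid: no → false
  career wins < 336: 195 < 336 is true
  rating > 1838: 2236 > 1838 is true
  events in last 12 months = 52: 18 == 52 is false
Combine:
[1.1] true AND true = true
[1.2] false OR false OR true = true
[1.3.1] true OR false = true
[1.3] NOT true = false
[1] true AND true AND false = false
[root] NOT false = true
Overall: true → qualifies

Qualifies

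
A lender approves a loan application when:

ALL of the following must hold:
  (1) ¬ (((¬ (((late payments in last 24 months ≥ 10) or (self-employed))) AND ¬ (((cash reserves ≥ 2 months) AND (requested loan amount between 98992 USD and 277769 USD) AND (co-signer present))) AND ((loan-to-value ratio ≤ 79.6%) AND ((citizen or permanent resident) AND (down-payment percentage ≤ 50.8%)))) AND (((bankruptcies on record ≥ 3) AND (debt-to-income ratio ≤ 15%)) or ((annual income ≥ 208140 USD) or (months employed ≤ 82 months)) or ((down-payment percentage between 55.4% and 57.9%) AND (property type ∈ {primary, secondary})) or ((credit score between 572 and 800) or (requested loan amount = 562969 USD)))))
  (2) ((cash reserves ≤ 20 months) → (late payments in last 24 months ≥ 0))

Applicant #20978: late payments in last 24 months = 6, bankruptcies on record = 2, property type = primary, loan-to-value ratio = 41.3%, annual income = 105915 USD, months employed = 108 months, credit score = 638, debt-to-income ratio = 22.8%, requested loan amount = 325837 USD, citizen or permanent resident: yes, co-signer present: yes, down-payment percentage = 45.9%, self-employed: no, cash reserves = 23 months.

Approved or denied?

Denied

Atomic conditions:
  late payments in last 24 months ≥ 10: 6 ≥ 10 is false
  self-employed: no → false
  cash reserves ≥ 2 months: 23 ≥ 2 is true
  requested loan amount between 98992 USD and 277769 USD: 325837 in [98992, 277769] is false
  co-signer present: yes → true
  loan-to-value ratio ≤ 79.6%: 41.3 ≤ 79.6 is true
  citizen or permanent resident: yes → true
  down-payment percentage ≤ 50.8%: 45.9 ≤ 50.8 is true
  bankruptcies on record ≥ 3: 2 ≥ 3 is false
  debt-to-income ratio ≤ 15%: 22.8 ≤ 15 is false
  annual income ≥ 208140 USD: 105915 ≥ 208140 is false
  months employed ≤ 82 months: 108 ≤ 82 is false
  down-payment percentage between 55.4% and 57.9%: 45.9 in [55.4, 57.9] is false
  property type ∈ {primary, secondary}: primary is in the set → true
  credit score between 572 and 800: 638 in [572, 800] is true
  requested loan amount = 562969 USD: 325837 == 562969 is false
  cash reserves ≤ 20 months: 23 ≤ 20 is false
  late payments in last 24 months ≥ 0: 6 ≥ 0 is true
Combine:
[1.1.1.1.1] false OR false = false
[1.1.1.1] NOT false = true
[1.1.1.2.1] true AND false AND true = false
[1.1.1.2] NOT false = true
[1.1.1.3.2] true AND true = true
[1.1.1.3] true AND true = true
[1.1.1] true AND true AND true = true
[1.1.2.1] false AND false = false
[1.1.2.2] false OR false = false
[1.1.2.3] false AND true = false
[1.1.2.4] true OR false = true
[1.1.2] false OR false OR false OR true = true
[1.1] true AND true = true
[1] NOT true = false
[2] false → true (antecedent false ⇒ implication holds) = true
[root] false AND true = false
Overall: false → denied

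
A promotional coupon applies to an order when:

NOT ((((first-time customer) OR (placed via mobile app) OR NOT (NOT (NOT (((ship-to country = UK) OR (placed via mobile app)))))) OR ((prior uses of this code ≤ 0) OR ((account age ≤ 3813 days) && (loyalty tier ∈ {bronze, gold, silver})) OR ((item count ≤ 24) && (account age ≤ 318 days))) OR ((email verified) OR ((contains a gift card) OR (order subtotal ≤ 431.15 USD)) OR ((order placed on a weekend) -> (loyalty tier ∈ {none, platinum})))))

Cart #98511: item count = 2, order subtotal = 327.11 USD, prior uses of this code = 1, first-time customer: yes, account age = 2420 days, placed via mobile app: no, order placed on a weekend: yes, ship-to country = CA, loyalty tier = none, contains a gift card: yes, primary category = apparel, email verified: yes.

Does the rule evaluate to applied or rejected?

Atomic conditions:
  first-time customer: yes → true
  placed via mobile app: no → false
  ship-to country = UK: CA == UK is false
  prior uses of this code ≤ 0: 1 ≤ 0 is false
  account age ≤ 3813 days: 2420 ≤ 3813 is true
  loyalty tier ∈ {bronze, gold, silver}: none is not in the set → false
  item count ≤ 24: 2 ≤ 24 is true
  account age ≤ 318 days: 2420 ≤ 318 is false
  email verified: yes → true
  contains a gift card: yes → true
  order subtotal ≤ 431.15 USD: 327.11 ≤ 431.15 is true
  order placed on a weekend: yes → true
  loyalty tier ∈ {none, platinum}: none is in the set → true
Combine:
[1.1.3.1.1.1] false OR false = false
[1.1.3.1.1] NOT false = true
[1.1.3.1] NOT true = false
[1.1.3] NOT false = true
[1.1] true OR false OR true = true
[1.2.2] true AND false = false
[1.2.3] true AND false = false
[1.2] false OR false OR false = false
[1.3.2] true OR true = true
[1.3.3] true → true = true
[1.3] true OR true OR true = true
[1] true OR false OR true = true
[root] NOT true = false
Overall: false → rejected

Rejected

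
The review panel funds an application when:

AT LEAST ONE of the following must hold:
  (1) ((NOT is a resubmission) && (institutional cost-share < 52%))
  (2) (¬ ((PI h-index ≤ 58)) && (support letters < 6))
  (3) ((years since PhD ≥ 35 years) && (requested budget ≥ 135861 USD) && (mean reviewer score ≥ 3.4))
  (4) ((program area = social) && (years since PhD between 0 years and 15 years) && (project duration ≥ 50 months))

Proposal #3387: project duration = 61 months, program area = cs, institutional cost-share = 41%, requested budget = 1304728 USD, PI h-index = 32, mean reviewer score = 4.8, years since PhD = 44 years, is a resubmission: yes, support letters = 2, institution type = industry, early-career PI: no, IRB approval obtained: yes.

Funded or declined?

Atomic conditions:
  NOT is a resubmission: yes → false
  institutional cost-share < 52%: 41 < 52 is true
  PI h-index ≤ 58: 32 ≤ 58 is true
  support letters < 6: 2 < 6 is true
  years since PhD ≥ 35 years: 44 ≥ 35 is true
  requested budget ≥ 135861 USD: 1304728 ≥ 135861 is true
  mean reviewer score ≥ 3.4: 4.8 ≥ 3.4 is true
  program area = social: cs == social is false
  years since PhD between 0 years and 15 years: 44 in [0, 15] is false
  project duration ≥ 50 months: 61 ≥ 50 is true
Combine:
[1] false AND true = false
[2.1] NOT true = false
[2] false AND true = false
[3] true AND true AND true = true
[4] false AND false AND true = false
[root] false OR false OR true OR false = true
Overall: true → funded

Funded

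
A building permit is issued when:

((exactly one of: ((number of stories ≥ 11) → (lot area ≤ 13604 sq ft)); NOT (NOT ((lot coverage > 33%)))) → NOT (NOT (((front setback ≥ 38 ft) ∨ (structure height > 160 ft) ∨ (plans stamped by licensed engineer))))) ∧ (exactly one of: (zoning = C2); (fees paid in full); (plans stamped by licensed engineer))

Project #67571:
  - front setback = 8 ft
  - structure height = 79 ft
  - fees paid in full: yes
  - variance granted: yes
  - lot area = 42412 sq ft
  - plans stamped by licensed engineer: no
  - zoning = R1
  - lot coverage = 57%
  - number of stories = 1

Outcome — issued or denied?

Issued

Atomic conditions:
  number of stories ≥ 11: 1 ≥ 11 is false
  lot area ≤ 13604 sq ft: 42412 ≤ 13604 is false
  lot coverage > 33%: 57 > 33 is true
  front setback ≥ 38 ft: 8 ≥ 38 is false
  structure height > 160 ft: 79 > 160 is false
  plans stamped by licensed engineer: no → false
  zoning = C2: R1 == C2 is false
  fees paid in full: yes → true
Combine:
[1.1.1] false → false (antecedent false ⇒ implication holds) = true
[1.1.2.1] NOT true = false
[1.1.2] NOT false = true
[1.1] exactly-one(true, true) = false
[1.2.1.1] false OR false OR false = false
[1.2.1] NOT false = true
[1.2] NOT true = false
[1] false → false (antecedent false ⇒ implication holds) = true
[2] exactly-one(false, true, false) = true
[root] true AND true = true
Overall: true → issued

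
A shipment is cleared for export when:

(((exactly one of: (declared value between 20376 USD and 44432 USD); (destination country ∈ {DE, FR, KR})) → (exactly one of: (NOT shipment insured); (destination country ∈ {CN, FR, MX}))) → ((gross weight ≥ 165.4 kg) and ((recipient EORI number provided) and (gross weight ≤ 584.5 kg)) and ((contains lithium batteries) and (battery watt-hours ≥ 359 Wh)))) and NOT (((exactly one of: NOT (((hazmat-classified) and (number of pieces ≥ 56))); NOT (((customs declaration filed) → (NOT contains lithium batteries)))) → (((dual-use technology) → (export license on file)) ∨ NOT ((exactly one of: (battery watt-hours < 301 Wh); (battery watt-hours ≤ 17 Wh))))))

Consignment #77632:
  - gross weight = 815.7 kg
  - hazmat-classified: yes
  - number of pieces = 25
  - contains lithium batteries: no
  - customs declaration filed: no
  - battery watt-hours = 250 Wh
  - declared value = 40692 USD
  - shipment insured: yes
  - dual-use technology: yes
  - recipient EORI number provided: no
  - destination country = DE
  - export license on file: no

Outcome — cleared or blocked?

Blocked

Atomic conditions:
  declared value between 20376 USD and 44432 USD: 40692 in [20376, 44432] is true
  destination country ∈ {DE, FR, KR}: DE is in the set → true
  NOT shipment insured: yes → false
  destination country ∈ {CN, FR, MX}: DE is not in the set → false
  gross weight ≥ 165.4 kg: 815.7 ≥ 165.4 is true
  recipient EORI number provided: no → false
  gross weight ≤ 584.5 kg: 815.7 ≤ 584.5 is false
  contains lithium batteries: no → false
  battery watt-hours ≥ 359 Wh: 250 ≥ 359 is false
  hazmat-classified: yes → true
  number of pieces ≥ 56: 25 ≥ 56 is false
  customs declaration filed: no → false
  NOT contains lithium batteries: no → true
  dual-use technology: yes → true
  export license on file: no → false
  battery watt-hours < 301 Wh: 250 < 301 is true
  battery watt-hours ≤ 17 Wh: 250 ≤ 17 is false
Combine:
[1.1.1] exactly-one(true, true) = false
[1.1.2] exactly-one(false, false) = false
[1.1] false → false (antecedent false ⇒ implication holds) = true
[1.2.2] false AND false = false
[1.2.3] false AND false = false
[1.2] true AND false AND false = false
[1] true → false = false
[2.1.1.1.1] true AND false = false
[2.1.1.1] NOT false = true
[2.1.1.2.1] false → true (antecedent false ⇒ implication holds) = true
[2.1.1.2] NOT true = false
[2.1.1] exactly-one(true, false) = true
[2.1.2.1] true → false = false
[2.1.2.2.1] exactly-one(true, false) = true
[2.1.2.2] NOT true = false
[2.1.2] false OR false = false
[2.1] true → false = false
[2] NOT false = true
[root] false AND true = false
Overall: false → blocked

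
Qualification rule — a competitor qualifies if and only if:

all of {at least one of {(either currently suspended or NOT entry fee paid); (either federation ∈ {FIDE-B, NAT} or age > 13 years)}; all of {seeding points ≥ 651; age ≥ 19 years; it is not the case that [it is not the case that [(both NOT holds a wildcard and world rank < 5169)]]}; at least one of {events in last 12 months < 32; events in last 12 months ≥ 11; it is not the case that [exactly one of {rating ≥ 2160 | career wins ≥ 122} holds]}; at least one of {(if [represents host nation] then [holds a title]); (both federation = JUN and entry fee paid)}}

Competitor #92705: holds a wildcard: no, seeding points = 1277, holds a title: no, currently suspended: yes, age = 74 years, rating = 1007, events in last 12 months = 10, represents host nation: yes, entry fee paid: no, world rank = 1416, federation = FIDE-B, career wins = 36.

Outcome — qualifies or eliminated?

Eliminated

Atomic conditions:
  currently suspended: yes → true
  NOT entry fee paid: no → true
  federation ∈ {FIDE-B, NAT}: FIDE-B is in the set → true
  age > 13 years: 74 > 13 is true
  seeding points ≥ 651: 1277 ≥ 651 is true
  age ≥ 19 years: 74 ≥ 19 is true
  NOT holds a wildcard: no → true
  world rank < 5169: 1416 < 5169 is true
  events in last 12 months < 32: 10 < 32 is true
  events in last 12 months ≥ 11: 10 ≥ 11 is false
  rating ≥ 2160: 1007 ≥ 2160 is false
  career wins ≥ 122: 36 ≥ 122 is false
  represents host nation: yes → true
  holds a title: no → false
  federation = JUN: FIDE-B == JUN is false
  entry fee paid: no → false
Combine:
[1.1] true OR true = true
[1.2] true OR true = true
[1] true OR true = true
[2.3.1.1] true AND true = true
[2.3.1] NOT true = false
[2.3] NOT false = true
[2] true AND true AND true = true
[3.3.1] exactly-one(false, false) = false
[3.3] NOT false = true
[3] true OR false OR true = true
[4.1] true → false = false
[4.2] false AND false = false
[4] false OR false = false
[root] true AND true AND true AND false = false
Overall: false → eliminated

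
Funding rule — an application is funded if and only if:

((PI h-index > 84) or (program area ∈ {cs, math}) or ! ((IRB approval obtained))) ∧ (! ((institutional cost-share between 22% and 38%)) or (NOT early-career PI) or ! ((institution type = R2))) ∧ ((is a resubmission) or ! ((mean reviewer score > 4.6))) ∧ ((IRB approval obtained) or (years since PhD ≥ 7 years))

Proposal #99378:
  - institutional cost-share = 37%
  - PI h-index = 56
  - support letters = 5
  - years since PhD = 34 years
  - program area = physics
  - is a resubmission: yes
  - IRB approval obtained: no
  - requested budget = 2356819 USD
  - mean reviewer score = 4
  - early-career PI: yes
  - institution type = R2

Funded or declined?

Atomic conditions:
  PI h-index > 84: 56 > 84 is false
  program area ∈ {cs, math}: physics is not in the set → false
  IRB approval obtained: no → false
  institutional cost-share between 22% and 38%: 37 in [22, 38] is true
  NOT early-career PI: yes → false
  institution type = R2: R2 == R2 is true
  is a resubmission: yes → true
  mean reviewer score > 4.6: 4 > 4.6 is false
  years since PhD ≥ 7 years: 34 ≥ 7 is true
Combine:
[1.3] NOT false = true
[1] false OR false OR true = true
[2.1] NOT true = false
[2.3] NOT true = false
[2] false OR false OR false = false
[3.2] NOT false = true
[3] true OR true = true
[4] false OR true = true
[root] true AND false AND true AND true = false
Overall: false → declined

Declined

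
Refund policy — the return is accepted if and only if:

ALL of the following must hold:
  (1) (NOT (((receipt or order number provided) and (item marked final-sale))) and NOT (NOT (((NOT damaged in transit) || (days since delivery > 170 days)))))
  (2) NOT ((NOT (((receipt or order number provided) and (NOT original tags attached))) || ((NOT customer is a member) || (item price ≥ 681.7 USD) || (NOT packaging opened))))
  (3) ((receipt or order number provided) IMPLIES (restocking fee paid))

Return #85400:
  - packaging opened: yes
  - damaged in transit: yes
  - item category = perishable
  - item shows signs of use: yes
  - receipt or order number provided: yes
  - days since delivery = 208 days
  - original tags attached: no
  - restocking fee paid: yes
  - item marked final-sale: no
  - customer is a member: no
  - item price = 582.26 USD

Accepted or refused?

Atomic conditions:
  receipt or order number provided: yes → true
  item marked final-sale: no → false
  NOT damaged in transit: yes → false
  days since delivery > 170 days: 208 > 170 is true
  NOT original tags attached: no → true
  NOT customer is a member: no → true
  item price ≥ 681.7 USD: 582.26 ≥ 681.7 is false
  NOT packaging opened: yes → false
  restocking fee paid: yes → true
Combine:
[1.1.1] true AND false = false
[1.1] NOT false = true
[1.2.1.1] false OR true = true
[1.2.1] NOT true = false
[1.2] NOT false = true
[1] true AND true = true
[2.1.1.1] true AND true = true
[2.1.1] NOT true = false
[2.1.2] true OR false OR false = true
[2.1] false OR true = true
[2] NOT true = false
[3] true → true = true
[root] true AND false AND true = false
Overall: false → refused

Refused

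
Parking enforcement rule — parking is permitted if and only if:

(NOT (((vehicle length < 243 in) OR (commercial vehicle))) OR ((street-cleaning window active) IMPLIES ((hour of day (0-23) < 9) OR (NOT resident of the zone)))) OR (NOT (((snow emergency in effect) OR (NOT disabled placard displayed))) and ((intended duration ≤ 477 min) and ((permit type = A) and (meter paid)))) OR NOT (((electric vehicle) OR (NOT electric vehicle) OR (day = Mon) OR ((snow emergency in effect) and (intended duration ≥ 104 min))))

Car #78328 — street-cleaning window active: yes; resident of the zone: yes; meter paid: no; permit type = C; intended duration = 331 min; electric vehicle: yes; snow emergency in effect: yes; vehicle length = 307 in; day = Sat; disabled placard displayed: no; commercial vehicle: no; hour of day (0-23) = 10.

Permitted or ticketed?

Permitted

Atomic conditions:
  vehicle length < 243 in: 307 < 243 is false
  commercial vehicle: no → false
  street-cleaning window active: yes → true
  hour of day (0-23) < 9: 10 < 9 is false
  NOT resident of the zone: yes → false
  snow emergency in effect: yes → true
  NOT disabled placard displayed: no → true
  intended duration ≤ 477 min: 331 ≤ 477 is true
  permit type = A: C == A is false
  meter paid: no → false
  electric vehicle: yes → true
  NOT electric vehicle: yes → false
  day = Mon: Sat == Mon is false
  intended duration ≥ 104 min: 331 ≥ 104 is true
Combine:
[1.1.1] false OR false = false
[1.1] NOT false = true
[1.2.2] false OR false = false
[1.2] true → false = false
[1] true OR false = true
[2.1.1] true OR true = true
[2.1] NOT true = false
[2.2.2] false AND false = false
[2.2] true AND false = false
[2] false AND false = false
[3.1.4] true AND true = true
[3.1] true OR false OR false OR true = true
[3] NOT true = false
[root] true OR false OR false = true
Overall: true → permitted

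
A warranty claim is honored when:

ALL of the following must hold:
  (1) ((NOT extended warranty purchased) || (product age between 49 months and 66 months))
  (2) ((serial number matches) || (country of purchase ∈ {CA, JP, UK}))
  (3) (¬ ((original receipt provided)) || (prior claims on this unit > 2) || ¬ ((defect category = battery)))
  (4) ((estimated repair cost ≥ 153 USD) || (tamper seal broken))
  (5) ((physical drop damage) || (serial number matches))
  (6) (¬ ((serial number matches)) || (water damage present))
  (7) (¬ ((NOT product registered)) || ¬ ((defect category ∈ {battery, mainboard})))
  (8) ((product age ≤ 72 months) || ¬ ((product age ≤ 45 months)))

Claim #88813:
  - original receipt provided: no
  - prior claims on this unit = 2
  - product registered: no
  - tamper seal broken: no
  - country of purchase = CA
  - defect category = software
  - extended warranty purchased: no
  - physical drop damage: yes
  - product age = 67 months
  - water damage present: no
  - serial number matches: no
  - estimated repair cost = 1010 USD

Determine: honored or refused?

Atomic conditions:
  NOT extended warranty purchased: no → true
  product age between 49 months and 66 months: 67 in [49, 66] is false
  serial number matches: no → false
  country of purchase ∈ {CA, JP, UK}: CA is in the set → true
  original receipt provided: no → false
  prior claims on this unit > 2: 2 > 2 is false
  defect category = battery: software == battery is false
  estimated repair cost ≥ 153 USD: 1010 ≥ 153 is true
  tamper seal broken: no → false
  physical drop damage: yes → true
  water damage present: no → false
  NOT product registered: no → true
  defect category ∈ {battery, mainboard}: software is not in the set → false
  product age ≤ 72 months: 67 ≤ 72 is true
  product age ≤ 45 months: 67 ≤ 45 is false
Combine:
[1] true OR false = true
[2] false OR true = true
[3.1] NOT false = true
[3.3] NOT false = true
[3] true OR false OR true = true
[4] true OR false = true
[5] true OR false = true
[6.1] NOT false = true
[6] true OR false = true
[7.1] NOT true = false
[7.2] NOT false = true
[7] false OR true = true
[8.2] NOT false = true
[8] true OR true = true
[root] true AND true AND true AND true AND true AND true AND true AND true = true
Overall: true → honored

Honored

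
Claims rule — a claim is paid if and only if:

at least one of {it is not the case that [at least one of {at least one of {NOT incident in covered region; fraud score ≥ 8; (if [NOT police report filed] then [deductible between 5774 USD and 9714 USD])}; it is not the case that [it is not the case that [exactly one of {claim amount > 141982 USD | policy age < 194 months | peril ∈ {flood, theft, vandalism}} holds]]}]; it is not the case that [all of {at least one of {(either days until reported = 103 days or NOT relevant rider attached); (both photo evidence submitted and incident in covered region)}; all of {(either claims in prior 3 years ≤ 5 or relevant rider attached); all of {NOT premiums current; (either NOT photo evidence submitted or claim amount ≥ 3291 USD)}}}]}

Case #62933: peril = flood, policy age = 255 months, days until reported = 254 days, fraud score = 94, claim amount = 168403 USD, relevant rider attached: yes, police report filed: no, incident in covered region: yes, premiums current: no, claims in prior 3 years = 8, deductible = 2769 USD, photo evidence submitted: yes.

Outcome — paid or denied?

Atomic conditions:
  NOT incident in covered region: yes → false
  fraud score ≥ 8: 94 ≥ 8 is true
  NOT police report filed: no → true
  deductible between 5774 USD and 9714 USD: 2769 in [5774, 9714] is false
  claim amount > 141982 USD: 168403 > 141982 is true
  policy age < 194 months: 255 < 194 is false
  peril ∈ {flood, theft, vandalism}: flood is in the set → true
  days until reported = 103 days: 254 == 103 is false
  NOT relevant rider attached: yes → false
  photo evidence submitted: yes → true
  incident in covered region: yes → true
  claims in prior 3 years ≤ 5: 8 ≤ 5 is false
  relevant rider attached: yes → true
  NOT premiums current: no → true
  NOT photo evidence submitted: yes → false
  claim amount ≥ 3291 USD: 168403 ≥ 3291 is true
Combine:
[1.1.1.3] true → false = false
[1.1.1] false OR true OR false = true
[1.1.2.1.1] exactly-one(true, false, true) = false
[1.1.2.1] NOT false = true
[1.1.2] NOT true = false
[1.1] true OR false = true
[1] NOT true = false
[2.1.1.1] false OR false = false
[2.1.1.2] true AND true = true
[2.1.1] false OR true = true
[2.1.2.1] false OR true = true
[2.1.2.2.2] false OR true = true
[2.1.2.2] true AND true = true
[2.1.2] true AND true = true
[2.1] true AND true = true
[2] NOT true = false
[root] false OR false = false
Overall: false → denied

Denied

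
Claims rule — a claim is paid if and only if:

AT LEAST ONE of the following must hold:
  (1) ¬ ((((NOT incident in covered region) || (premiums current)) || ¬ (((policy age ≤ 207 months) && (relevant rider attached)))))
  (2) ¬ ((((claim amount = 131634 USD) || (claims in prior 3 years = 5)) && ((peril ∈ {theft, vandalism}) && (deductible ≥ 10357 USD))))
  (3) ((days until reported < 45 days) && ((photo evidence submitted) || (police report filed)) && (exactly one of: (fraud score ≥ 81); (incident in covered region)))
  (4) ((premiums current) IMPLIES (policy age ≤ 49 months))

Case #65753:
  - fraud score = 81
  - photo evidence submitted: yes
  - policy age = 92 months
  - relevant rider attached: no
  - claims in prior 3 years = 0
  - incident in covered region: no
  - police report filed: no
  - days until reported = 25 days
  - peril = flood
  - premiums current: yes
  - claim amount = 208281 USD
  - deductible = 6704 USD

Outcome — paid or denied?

Paid

Atomic conditions:
  NOT incident in covered region: no → true
  premiums current: yes → true
  policy age ≤ 207 months: 92 ≤ 207 is true
  relevant rider attached: no → false
  claim amount = 131634 USD: 208281 == 131634 is false
  claims in prior 3 years = 5: 0 == 5 is false
  peril ∈ {theft, vandalism}: flood is not in the set → false
  deductible ≥ 10357 USD: 6704 ≥ 10357 is false
  days until reported < 45 days: 25 < 45 is true
  photo evidence submitted: yes → true
  police report filed: no → false
  fraud score ≥ 81: 81 ≥ 81 is true
  incident in covered region: no → false
  policy age ≤ 49 months: 92 ≤ 49 is false
Combine:
[1.1.1] true OR true = true
[1.1.2.1] true AND false = false
[1.1.2] NOT false = true
[1.1] true OR true = true
[1] NOT true = false
[2.1.1] false OR false = false
[2.1.2] false AND false = false
[2.1] false AND false = false
[2] NOT false = true
[3.2] true OR false = true
[3.3] exactly-one(true, false) = true
[3] true AND true AND true = true
[4] true → false = false
[root] false OR true OR true OR false = true
Overall: true → paid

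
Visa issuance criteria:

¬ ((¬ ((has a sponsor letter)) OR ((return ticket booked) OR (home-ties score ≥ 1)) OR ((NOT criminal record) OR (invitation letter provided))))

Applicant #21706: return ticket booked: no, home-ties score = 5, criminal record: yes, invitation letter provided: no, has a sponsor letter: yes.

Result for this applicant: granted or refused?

Atomic conditions:
  has a sponsor letter: yes → true
  return ticket booked: no → false
  home-ties score ≥ 1: 5 ≥ 1 is true
  NOT criminal record: yes → false
  invitation letter provided: no → false
Combine:
[1.1] NOT true = false
[1.2] false OR true = true
[1.3] false OR false = false
[1] false OR true OR false = true
[root] NOT true = false
Overall: false → refused

Refused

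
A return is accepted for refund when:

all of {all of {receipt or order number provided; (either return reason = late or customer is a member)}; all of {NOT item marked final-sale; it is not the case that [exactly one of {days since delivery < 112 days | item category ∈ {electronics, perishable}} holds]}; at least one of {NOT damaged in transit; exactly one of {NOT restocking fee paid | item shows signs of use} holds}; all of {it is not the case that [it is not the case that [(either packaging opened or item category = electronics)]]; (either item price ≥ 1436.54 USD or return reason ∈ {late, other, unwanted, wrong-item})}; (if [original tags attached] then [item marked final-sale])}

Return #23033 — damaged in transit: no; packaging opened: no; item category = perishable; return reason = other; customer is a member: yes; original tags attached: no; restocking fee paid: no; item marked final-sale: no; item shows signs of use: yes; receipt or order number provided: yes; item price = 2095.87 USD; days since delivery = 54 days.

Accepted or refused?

Atomic conditions:
  receipt or order number provided: yes → true
  return reason = late: other == late is false
  customer is a member: yes → true
  NOT item marked final-sale: no → true
  days since delivery < 112 days: 54 < 112 is true
  item category ∈ {electronics, perishable}: perishable is in the set → true
  NOT damaged in transit: no → true
  NOT restocking fee paid: no → true
  item shows signs of use: yes → true
  packaging opened: no → false
  item category = electronics: perishable == electronics is false
  item price ≥ 1436.54 USD: 2095.87 ≥ 1436.54 is true
  return reason ∈ {late, other, unwanted, wrong-item}: other is in the set → true
  original tags attached: no → false
  item marked final-sale: no → false
Combine:
[1.2] false OR true = true
[1] true AND true = true
[2.2.1] exactly-one(true, true) = false
[2.2] NOT false = true
[2] true AND true = true
[3.2] exactly-one(true, true) = false
[3] true OR false = true
[4.1.1.1] false OR false = false
[4.1.1] NOT false = true
[4.1] NOT true = false
[4.2] true OR true = true
[4] false AND true = false
[5] false → false (antecedent false ⇒ implication holds) = true
[root] true AND true AND true AND false AND true = false
Overall: false → refused

Refused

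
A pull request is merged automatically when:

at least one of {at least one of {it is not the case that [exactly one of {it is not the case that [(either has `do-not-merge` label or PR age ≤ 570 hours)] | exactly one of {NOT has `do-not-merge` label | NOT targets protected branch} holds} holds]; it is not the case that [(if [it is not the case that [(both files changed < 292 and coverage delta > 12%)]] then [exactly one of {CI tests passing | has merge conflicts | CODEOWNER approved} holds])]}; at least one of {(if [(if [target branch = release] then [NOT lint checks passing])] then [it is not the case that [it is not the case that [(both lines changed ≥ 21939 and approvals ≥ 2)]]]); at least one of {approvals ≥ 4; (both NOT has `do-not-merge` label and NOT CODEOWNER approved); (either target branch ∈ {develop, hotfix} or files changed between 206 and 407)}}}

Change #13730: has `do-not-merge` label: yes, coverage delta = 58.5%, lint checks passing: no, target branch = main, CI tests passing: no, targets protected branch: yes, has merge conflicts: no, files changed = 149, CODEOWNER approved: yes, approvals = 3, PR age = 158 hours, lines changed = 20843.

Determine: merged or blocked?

Atomic conditions:
  has `do-not-merge` label: yes → true
  PR age ≤ 570 hours: 158 ≤ 570 is true
  NOT has `do-not-merge` label: yes → false
  NOT targets protected branch: yes → false
  files changed < 292: 149 < 292 is true
  coverage delta > 12%: 58.5 > 12 is true
  CI tests passing: no → false
  has merge conflicts: no → false
  CODEOWNER approved: yes → true
  target branch = release: main == release is false
  NOT lint checks passing: no → true
  lines changed ≥ 21939: 20843 ≥ 21939 is false
  approvals ≥ 2: 3 ≥ 2 is true
  approvals ≥ 4: 3 ≥ 4 is false
  NOT CODEOWNER approved: yes → false
  target branch ∈ {develop, hotfix}: main is not in the set → false
  files changed between 206 and 407: 149 in [206, 407] is false
Combine:
[1.1.1.1.1] true OR true = true
[1.1.1.1] NOT true = false
[1.1.1.2] exactly-one(false, false) = false
[1.1.1] exactly-one(false, false) = false
[1.1] NOT false = true
[1.2.1.1.1] true AND true = true
[1.2.1.1] NOT true = false
[1.2.1.2] exactly-one(false, false, true) = true
[1.2.1] false → true (antecedent false ⇒ implication holds) = true
[1.2] NOT true = false
[1] true OR false = true
[2.1.1] false → true (antecedent false ⇒ implication holds) = true
[2.1.2.1.1] false AND true = false
[2.1.2.1] NOT false = true
[2.1.2] NOT true = false
[2.1] true → false = false
[2.2.2] false AND false = false
[2.2.3] false OR false = false
[2.2] false OR false OR false = false
[2] false OR false = false
[root] true OR false = true
Overall: true → merged

Merged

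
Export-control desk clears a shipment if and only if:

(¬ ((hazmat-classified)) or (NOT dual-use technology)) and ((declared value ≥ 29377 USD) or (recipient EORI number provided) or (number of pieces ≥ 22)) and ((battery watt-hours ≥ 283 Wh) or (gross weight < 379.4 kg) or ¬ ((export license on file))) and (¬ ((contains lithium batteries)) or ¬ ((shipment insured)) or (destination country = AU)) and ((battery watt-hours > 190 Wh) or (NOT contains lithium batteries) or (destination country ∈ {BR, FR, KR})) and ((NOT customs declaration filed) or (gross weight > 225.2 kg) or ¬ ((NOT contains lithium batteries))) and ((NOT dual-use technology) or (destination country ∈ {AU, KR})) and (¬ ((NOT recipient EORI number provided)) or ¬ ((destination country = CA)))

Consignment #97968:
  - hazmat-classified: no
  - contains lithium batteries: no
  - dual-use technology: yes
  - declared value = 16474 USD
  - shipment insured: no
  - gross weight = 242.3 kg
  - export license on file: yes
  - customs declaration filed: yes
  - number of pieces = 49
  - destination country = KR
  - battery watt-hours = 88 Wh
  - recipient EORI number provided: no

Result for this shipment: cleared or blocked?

Cleared

Atomic conditions:
  hazmat-classified: no → false
  NOT dual-use technology: yes → false
  declared value ≥ 29377 USD: 16474 ≥ 29377 is false
  recipient EORI number provided: no → false
  number of pieces ≥ 22: 49 ≥ 22 is true
  battery watt-hours ≥ 283 Wh: 88 ≥ 283 is false
  gross weight < 379.4 kg: 242.3 < 379.4 is true
  export license on file: yes → true
  contains lithium batteries: no → false
  shipment insured: no → false
  destination country = AU: KR == AU is false
  battery watt-hours > 190 Wh: 88 > 190 is false
  NOT contains lithium batteries: no → true
  destination country ∈ {BR, FR, KR}: KR is in the set → true
  NOT customs declaration filed: yes → false
  gross weight > 225.2 kg: 242.3 > 225.2 is true
  destination country ∈ {AU, KR}: KR is in the set → true
  NOT recipient EORI number provided: no → true
  destination country = CA: KR == CA is false
Combine:
[1.1] NOT false = true
[1] true OR false = true
[2] false OR false OR true = true
[3.3] NOT true = false
[3] false OR true OR false = true
[4.1] NOT false = true
[4.2] NOT false = true
[4] true OR true OR false = true
[5] false OR true OR true = true
[6.3] NOT true = false
[6] false OR true OR false = true
[7] false OR true = true
[8.1] NOT true = false
[8.2] NOT false = true
[8] false OR true = true
[root] true AND true AND true AND true AND true AND true AND true AND true = true
Overall: true → cleared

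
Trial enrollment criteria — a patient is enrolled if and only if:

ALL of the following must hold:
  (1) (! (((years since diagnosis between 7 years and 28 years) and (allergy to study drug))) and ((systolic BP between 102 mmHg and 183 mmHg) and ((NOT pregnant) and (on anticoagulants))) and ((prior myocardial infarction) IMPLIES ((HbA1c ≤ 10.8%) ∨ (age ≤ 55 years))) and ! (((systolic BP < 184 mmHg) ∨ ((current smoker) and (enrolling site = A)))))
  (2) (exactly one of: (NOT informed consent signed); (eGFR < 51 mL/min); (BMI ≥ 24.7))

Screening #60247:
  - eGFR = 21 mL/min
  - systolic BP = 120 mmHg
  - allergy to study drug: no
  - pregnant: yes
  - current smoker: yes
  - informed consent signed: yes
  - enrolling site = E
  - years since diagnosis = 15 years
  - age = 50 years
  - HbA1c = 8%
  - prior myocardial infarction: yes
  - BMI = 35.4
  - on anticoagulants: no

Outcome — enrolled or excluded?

Atomic conditions:
  years since diagnosis between 7 years and 28 years: 15 in [7, 28] is true
  allergy to study drug: no → false
  systolic BP between 102 mmHg and 183 mmHg: 120 in [102, 183] is true
  NOT pregnant: yes → false
  on anticoagulants: no → false
  prior myocardial infarction: yes → true
  HbA1c ≤ 10.8%: 8 ≤ 10.8 is true
  age ≤ 55 years: 50 ≤ 55 is true
  systolic BP < 184 mmHg: 120 < 184 is true
  current smoker: yes → true
  enrolling site = A: E == A is false
  NOT informed consent signed: yes → false
  eGFR < 51 mL/min: 21 < 51 is true
  BMI ≥ 24.7: 35.4 ≥ 24.7 is true
Combine:
[1.1.1] true AND false = false
[1.1] NOT false = true
[1.2.2] false AND false = false
[1.2] true AND false = false
[1.3.2] true OR true = true
[1.3] true → true = true
[1.4.1.2] true AND false = false
[1.4.1] true OR false = true
[1.4] NOT true = false
[1] true AND false AND true AND false = false
[2] exactly-one(false, true, true) = false
[root] false AND false = false
Overall: false → excluded

Excluded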